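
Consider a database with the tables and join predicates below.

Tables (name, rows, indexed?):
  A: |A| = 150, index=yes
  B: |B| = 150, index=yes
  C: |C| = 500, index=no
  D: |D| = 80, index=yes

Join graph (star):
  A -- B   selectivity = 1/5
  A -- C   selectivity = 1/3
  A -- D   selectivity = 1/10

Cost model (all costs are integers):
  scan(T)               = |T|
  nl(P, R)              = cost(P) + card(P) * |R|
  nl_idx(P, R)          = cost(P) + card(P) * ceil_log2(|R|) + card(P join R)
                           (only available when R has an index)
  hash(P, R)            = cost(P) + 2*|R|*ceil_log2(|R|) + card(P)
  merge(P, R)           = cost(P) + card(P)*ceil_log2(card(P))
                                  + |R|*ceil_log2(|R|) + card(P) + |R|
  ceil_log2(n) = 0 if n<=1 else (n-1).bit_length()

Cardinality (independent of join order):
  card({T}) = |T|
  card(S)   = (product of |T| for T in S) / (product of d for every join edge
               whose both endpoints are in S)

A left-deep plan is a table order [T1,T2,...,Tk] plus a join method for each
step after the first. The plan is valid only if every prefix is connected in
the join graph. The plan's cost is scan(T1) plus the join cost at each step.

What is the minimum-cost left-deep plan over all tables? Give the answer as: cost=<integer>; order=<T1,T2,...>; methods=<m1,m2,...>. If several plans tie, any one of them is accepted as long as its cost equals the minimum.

cost=50020; order=A,D,B,C; methods=hash,hash,hash

Selinger DP (subsets sized 1..n):
  {A}: scan cost=150, card=150
  {B}: scan cost=150, card=150
  {C}: scan cost=500, card=500
  {D}: scan cost=80, card=80
  {AB}: card=4500; try (B,hash)→2700, (A,hash)→2700, (B,merge)→2850, (A,merge)→2850, (B,nl_idx)→5850, (A,nl_idx)→5850 …(+2); best=2700 via (B,hash)
  {AC}: card=25000; try (A,hash)→3400, (C,merge)→6500, (A,merge)→6850, (C,hash)→9300, (A,nl_idx)→29500, (C,nl)→75150 …(+1); best=3400 via (A,hash)
  {AD}: card=1200; try (D,hash)→1420, (A,nl_idx)→1920, (A,merge)→2070, (D,merge)→2140, (D,nl_idx)→2400, (A,hash)→2560 …(+2); best=1420 via (D,hash)
  {ABC}: card=750000; try (C,hash)→16200, (B,hash)→30800, (C,merge)→70700, (B,merge)→404750, (B,nl_idx)→953400, (C,nl)→2252700 …(+1); best=16200 via (C,hash)
  {ABD}: card=36000; try (B,hash)→5020, (D,hash)→8320, (B,merge)→17170, (B,nl_idx)→47020, (D,merge)→66340, (D,nl_idx)→70200 …(+2); best=5020 via (B,hash)
  {ACD}: card=200000; try (C,hash)→11620, (C,merge)→20820, (D,hash)→29520, (D,nl_idx)→378400, (D,merge)→404040, (C,nl)→601420 …(+1); best=11620 via (C,hash)
  {ABCD}: card=6000000; try (C,hash)→50020, (B,hash)→214020, (C,merge)→622020, (D,hash)→767320, (B,merge)→3812970, (B,nl_idx)→7611620 …(+5); best=50020 via (C,hash)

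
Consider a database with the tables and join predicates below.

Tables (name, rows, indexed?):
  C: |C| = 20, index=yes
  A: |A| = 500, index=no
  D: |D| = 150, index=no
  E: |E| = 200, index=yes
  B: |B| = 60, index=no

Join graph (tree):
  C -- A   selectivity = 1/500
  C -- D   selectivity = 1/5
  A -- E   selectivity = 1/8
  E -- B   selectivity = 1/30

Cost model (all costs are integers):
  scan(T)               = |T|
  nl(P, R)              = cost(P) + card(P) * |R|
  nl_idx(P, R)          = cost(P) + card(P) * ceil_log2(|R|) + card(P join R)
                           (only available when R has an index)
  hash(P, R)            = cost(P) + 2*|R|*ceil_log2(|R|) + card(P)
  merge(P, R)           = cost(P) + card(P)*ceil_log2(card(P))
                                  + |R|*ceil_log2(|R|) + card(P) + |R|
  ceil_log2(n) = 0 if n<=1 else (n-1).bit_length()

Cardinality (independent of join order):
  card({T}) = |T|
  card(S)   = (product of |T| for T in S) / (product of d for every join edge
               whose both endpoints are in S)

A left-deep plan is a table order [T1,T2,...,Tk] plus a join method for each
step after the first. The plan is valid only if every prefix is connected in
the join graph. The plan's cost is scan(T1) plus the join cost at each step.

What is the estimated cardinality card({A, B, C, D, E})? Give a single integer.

30000

Tables in S: A(500), B(60), C(20), D(150), E(200)
Edges inside S: C-A(d=500), C-D(d=5), A-E(d=8), E-B(d=30)
numerator = 500 * 60 * 20 * 150 * 200 = 18000000000
denominator = 500 * 5 * 8 * 30 = 600000
card(S) = 18000000000 / 600000 = 30000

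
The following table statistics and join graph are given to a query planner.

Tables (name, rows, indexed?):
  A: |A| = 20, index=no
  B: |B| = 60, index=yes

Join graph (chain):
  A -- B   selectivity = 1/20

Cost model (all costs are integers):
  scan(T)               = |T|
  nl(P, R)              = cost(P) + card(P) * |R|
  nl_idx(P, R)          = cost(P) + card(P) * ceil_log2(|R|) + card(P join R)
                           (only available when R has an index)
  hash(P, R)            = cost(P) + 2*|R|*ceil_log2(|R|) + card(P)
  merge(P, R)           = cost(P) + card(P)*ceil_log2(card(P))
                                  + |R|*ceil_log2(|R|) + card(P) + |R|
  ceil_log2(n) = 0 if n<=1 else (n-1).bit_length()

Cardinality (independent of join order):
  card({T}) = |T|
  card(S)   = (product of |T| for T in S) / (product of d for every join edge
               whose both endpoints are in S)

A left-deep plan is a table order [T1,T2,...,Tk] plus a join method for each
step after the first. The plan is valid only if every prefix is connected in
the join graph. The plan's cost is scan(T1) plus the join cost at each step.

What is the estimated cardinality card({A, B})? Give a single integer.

60

Tables in S: A(20), B(60)
Edges inside S: A-B(d=20)
numerator = 20 * 60 = 1200
denominator = 20 = 20
card(S) = 1200 / 20 = 60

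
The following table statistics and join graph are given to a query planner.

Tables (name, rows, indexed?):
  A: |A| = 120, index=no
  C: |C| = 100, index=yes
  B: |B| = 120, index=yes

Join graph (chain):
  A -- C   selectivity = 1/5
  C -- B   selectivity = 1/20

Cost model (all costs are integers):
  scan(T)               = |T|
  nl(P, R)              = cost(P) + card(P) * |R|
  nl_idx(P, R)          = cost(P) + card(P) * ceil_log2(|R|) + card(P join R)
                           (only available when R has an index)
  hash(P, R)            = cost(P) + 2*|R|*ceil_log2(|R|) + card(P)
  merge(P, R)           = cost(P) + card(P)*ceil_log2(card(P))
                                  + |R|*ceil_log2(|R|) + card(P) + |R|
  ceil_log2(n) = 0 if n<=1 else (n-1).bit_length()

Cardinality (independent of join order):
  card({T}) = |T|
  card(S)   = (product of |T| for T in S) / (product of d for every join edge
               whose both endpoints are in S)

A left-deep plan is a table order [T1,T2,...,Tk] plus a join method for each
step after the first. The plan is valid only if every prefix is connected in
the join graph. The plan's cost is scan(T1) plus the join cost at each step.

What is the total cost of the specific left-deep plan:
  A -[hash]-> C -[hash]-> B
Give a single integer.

step 1: scan A: cost=120, card=120
step 2: join C via hash
    card(P join C) = 120*100/(5) = 2400
    cost = 120 + 2*100*7 + 120 = 1640
step 3: join B via hash
    card(P join B) = 2400*120/(20) = 14400
    cost = 1640 + 2*120*7 + 2400 = 5720

5720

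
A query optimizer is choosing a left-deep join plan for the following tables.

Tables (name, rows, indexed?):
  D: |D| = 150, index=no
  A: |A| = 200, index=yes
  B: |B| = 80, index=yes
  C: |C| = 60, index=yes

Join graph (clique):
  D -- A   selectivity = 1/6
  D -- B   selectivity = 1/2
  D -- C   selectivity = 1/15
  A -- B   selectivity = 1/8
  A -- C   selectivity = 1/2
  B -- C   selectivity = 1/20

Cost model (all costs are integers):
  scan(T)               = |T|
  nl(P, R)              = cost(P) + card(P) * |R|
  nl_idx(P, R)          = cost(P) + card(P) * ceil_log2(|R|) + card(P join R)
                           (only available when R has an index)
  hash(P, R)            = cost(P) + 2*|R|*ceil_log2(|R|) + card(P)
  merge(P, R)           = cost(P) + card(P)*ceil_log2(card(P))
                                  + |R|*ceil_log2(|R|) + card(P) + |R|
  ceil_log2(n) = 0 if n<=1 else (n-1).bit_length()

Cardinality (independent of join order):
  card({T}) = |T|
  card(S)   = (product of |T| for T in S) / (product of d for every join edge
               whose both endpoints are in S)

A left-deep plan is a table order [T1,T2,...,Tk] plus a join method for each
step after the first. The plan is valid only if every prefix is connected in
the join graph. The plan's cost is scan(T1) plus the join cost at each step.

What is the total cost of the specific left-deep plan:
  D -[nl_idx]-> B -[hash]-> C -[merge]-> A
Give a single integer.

step 1: scan D: cost=150, card=150
step 2: join B via nl_idx
    card(P join B) = 150*80/(2) = 6000
    cost = 150 + 150*7 + 6000 = 7200
step 3: join C via hash
    card(P join C) = 6000*60/(15*20) = 1200
    cost = 7200 + 2*60*6 + 6000 = 13920
step 4: join A via merge
    card(P join A) = 1200*200/(6*8*2) = 2500
    cost = 13920 + 1200*11 + 200*8 + 1200 + 200 = 30120

30120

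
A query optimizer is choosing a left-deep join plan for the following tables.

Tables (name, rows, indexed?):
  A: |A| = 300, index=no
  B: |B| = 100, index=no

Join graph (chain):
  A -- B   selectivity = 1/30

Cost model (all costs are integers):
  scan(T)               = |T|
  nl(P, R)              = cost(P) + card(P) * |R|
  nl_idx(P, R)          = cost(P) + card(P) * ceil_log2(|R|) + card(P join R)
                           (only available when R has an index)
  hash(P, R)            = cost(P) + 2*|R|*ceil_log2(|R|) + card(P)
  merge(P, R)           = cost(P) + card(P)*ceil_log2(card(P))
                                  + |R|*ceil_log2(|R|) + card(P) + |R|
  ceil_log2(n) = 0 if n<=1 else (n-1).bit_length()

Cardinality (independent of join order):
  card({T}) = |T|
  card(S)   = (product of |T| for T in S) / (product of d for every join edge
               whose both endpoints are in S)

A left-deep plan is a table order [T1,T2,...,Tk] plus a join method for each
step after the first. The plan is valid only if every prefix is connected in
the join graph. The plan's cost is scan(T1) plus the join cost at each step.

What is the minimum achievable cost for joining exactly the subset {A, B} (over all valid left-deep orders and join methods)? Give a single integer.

2000

Selinger DP over subsets of {A,B}:
  {A}: scan cost=300, card=300
  {B}: scan cost=100, card=100
  {AB}: card=1000; try (B,hash)→2000, (A,merge)→3900, (B,merge)→4100, (A,hash)→5600, (A,nl)→30100, (B,nl)→30300; best=2000 via (B,hash)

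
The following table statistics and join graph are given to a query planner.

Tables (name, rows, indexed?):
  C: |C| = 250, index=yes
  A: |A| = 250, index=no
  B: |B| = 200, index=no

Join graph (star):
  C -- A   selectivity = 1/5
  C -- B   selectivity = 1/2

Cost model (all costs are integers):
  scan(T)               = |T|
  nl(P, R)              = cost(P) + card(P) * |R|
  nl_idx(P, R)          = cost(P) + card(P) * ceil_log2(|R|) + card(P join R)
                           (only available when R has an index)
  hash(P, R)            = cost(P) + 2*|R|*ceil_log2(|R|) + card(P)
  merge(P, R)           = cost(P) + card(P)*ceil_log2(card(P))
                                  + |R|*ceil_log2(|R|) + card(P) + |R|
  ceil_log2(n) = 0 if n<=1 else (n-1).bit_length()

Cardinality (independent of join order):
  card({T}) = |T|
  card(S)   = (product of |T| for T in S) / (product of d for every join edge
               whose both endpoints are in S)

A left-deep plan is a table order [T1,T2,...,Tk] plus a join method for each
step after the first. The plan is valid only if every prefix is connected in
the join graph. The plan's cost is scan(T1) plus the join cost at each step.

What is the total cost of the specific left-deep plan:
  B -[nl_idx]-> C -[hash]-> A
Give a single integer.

step 1: scan B: cost=200, card=200
step 2: join C via nl_idx
    card(P join C) = 200*250/(2) = 25000
    cost = 200 + 200*8 + 25000 = 26800
step 3: join A via hash
    card(P join A) = 25000*250/(5) = 1250000
    cost = 26800 + 2*250*8 + 25000 = 55800

55800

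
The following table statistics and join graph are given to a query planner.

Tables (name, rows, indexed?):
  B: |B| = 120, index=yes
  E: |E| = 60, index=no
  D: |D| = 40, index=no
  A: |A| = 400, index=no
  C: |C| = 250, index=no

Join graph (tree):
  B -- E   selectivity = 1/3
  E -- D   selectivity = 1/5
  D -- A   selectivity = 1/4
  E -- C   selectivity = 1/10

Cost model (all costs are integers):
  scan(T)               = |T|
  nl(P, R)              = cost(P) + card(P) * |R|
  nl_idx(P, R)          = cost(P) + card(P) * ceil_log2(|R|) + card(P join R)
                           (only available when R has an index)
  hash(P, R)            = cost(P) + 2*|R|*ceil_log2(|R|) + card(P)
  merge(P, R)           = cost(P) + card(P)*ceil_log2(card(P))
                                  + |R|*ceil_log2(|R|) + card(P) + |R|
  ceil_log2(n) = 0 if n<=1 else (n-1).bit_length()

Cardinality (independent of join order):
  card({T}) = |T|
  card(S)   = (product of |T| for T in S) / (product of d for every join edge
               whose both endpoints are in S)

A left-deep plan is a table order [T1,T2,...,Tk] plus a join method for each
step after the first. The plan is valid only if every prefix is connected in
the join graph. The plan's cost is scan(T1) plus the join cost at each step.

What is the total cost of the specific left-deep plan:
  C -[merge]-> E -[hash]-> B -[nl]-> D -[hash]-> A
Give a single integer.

2893300

step 1: scan C: cost=250, card=250
step 2: join E via merge
    card(P join E) = 250*60/(10) = 1500
    cost = 250 + 250*8 + 60*6 + 250 + 60 = 2920
step 3: join B via hash
    card(P join B) = 1500*120/(3) = 60000
    cost = 2920 + 2*120*7 + 1500 = 6100
step 4: join D via nl
    card(P join D) = 60000*40/(5) = 480000
    cost = 6100 + 60000*40 = 2406100
step 5: join A via hash
    card(P join A) = 480000*400/(4) = 48000000
    cost = 2406100 + 2*400*9 + 480000 = 2893300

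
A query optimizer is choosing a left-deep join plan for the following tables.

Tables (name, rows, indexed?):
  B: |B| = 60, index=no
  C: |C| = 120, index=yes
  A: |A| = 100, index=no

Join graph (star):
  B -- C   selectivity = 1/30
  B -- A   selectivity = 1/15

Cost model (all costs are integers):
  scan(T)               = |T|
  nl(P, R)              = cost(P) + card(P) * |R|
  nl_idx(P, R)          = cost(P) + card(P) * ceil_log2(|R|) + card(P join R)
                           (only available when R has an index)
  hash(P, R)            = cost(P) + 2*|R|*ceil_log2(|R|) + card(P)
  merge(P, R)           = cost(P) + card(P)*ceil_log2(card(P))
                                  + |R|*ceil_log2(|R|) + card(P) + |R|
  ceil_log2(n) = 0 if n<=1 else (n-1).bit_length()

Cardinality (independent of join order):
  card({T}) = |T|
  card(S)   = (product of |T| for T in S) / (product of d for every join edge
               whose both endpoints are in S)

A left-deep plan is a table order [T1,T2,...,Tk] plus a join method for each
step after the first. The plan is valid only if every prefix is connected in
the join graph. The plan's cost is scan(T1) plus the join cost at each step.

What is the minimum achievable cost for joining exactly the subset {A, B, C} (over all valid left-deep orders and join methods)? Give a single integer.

2360

Selinger DP over subsets of {A,B,C}:
  {B}: scan cost=60, card=60
  {C}: scan cost=120, card=120
  {A}: scan cost=100, card=100
  {BC}: card=240; try (C,nl_idx)→720, (B,hash)→960, (C,merge)→1440, (B,merge)→1500, (C,hash)→1800, (C,nl)→7260 …(+1); best=720 via (C,nl_idx)
  {AB}: card=400; try (B,hash)→920, (A,merge)→1280, (B,merge)→1320, (A,hash)→1520, (A,nl)→6060, (B,nl)→6100; best=920 via (B,hash)
  {ABC}: card=1600; try (A,hash)→2360, (C,hash)→3000, (A,merge)→3680, (C,nl_idx)→5320, (C,merge)→5880, (A,nl)→24720 …(+1); best=2360 via (A,hash)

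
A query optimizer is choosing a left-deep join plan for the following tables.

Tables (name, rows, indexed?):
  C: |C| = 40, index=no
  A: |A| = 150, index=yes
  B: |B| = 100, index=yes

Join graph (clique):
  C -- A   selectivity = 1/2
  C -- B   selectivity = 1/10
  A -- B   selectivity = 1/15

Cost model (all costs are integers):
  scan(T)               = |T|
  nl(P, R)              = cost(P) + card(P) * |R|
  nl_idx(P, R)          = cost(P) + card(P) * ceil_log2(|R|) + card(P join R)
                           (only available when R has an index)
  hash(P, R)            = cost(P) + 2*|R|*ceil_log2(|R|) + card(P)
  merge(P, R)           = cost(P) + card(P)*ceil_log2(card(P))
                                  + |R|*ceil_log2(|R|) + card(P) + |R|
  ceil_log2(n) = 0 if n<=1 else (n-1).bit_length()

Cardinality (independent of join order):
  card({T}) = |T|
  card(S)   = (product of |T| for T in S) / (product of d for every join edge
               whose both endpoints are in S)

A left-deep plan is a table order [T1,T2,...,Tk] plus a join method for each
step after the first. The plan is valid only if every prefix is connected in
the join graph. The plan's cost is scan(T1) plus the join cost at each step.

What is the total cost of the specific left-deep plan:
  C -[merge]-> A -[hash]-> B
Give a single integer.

step 1: scan C: cost=40, card=40
step 2: join A via merge
    card(P join A) = 40*150/(2) = 3000
    cost = 40 + 40*6 + 150*8 + 40 + 150 = 1670
step 3: join B via hash
    card(P join B) = 3000*100/(10*15) = 2000
    cost = 1670 + 2*100*7 + 3000 = 6070

6070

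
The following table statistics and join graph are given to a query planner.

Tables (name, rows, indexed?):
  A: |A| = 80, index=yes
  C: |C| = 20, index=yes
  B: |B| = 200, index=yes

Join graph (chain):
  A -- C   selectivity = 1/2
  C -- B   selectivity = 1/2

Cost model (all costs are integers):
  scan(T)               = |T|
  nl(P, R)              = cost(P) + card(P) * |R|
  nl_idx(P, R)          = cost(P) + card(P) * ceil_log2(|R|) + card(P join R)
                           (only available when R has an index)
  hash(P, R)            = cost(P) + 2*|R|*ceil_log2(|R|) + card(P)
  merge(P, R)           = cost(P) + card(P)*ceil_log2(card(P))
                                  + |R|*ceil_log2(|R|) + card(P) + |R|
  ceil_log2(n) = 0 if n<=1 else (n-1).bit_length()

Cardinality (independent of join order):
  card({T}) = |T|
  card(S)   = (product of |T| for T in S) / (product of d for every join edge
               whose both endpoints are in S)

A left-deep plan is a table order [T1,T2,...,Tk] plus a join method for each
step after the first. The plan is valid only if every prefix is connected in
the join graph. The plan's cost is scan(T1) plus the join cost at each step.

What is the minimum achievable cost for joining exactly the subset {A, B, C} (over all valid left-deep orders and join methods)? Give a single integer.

3720

Selinger DP over subsets of {A,B,C}:
  {A}: scan cost=80, card=80
  {C}: scan cost=20, card=20
  {B}: scan cost=200, card=200
  {AC}: card=800; try (C,hash)→360, (A,merge)→780, (C,merge)→840, (A,nl_idx)→960, (A,hash)→1160, (C,nl_idx)→1280 …(+2); best=360 via (C,hash)
  {BC}: card=2000; try (C,hash)→600, (B,merge)→1940, (C,merge)→2120, (B,nl_idx)→2180, (C,nl_idx)→3200, (B,hash)→3240 …(+2); best=600 via (C,hash)
  {ABC}: card=80000; try (A,hash)→3720, (B,hash)→4360, (B,merge)→10960, (A,merge)→25240, (B,nl_idx)→86760, (A,nl_idx)→94600 …(+2); best=3720 via (A,hash)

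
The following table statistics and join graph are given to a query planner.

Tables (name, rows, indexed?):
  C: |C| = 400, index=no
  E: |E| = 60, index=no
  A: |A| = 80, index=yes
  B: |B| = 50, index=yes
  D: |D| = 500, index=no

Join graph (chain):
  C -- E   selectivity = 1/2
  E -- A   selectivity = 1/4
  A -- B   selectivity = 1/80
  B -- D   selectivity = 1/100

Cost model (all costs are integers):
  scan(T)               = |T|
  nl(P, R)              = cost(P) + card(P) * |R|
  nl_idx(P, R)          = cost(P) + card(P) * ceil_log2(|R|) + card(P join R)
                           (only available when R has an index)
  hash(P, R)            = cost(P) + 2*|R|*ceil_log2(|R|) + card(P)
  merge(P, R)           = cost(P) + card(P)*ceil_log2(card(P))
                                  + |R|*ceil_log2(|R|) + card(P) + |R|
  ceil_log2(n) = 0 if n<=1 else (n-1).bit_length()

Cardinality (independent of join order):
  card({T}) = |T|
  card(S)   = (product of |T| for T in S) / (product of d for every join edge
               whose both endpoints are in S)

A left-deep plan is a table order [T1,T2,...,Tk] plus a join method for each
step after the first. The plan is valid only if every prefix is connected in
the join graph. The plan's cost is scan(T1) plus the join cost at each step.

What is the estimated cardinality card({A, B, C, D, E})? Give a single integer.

750000

Tables in S: A(80), B(50), C(400), D(500), E(60)
Edges inside S: C-E(d=2), E-A(d=4), A-B(d=80), B-D(d=100)
numerator = 80 * 50 * 400 * 500 * 60 = 48000000000
denominator = 2 * 4 * 80 * 100 = 64000
card(S) = 48000000000 / 64000 = 750000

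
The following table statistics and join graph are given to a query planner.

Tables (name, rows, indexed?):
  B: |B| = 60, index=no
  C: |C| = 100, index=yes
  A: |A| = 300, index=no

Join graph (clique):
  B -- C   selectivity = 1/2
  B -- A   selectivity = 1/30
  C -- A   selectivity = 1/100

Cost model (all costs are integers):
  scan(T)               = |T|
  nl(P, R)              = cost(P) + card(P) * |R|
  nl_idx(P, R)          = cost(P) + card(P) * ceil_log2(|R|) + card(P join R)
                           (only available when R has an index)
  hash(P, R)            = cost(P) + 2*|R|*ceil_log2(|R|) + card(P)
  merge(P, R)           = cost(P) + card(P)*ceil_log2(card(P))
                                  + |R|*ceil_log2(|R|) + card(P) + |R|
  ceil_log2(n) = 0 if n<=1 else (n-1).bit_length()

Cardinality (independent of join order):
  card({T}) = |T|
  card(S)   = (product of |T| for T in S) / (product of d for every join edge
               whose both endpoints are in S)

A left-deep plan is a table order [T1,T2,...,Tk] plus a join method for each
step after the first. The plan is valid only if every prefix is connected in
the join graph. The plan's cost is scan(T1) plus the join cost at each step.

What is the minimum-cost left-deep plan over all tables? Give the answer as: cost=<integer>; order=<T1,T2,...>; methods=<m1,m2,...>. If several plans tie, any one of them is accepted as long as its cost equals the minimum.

Selinger DP (subsets sized 1..n):
  {B}: scan cost=60, card=60
  {C}: scan cost=100, card=100
  {A}: scan cost=300, card=300
  {BC}: card=3000; try (B,hash)→920, (C,merge)→1280, (B,merge)→1320, (C,hash)→1520, (C,nl_idx)→3480, (C,nl)→6060 …(+1); best=920 via (B,hash)
  {AB}: card=600; try (B,hash)→1320, (A,merge)→3480, (B,merge)→3720, (A,hash)→5520, (A,nl)→18060, (B,nl)→18300; best=1320 via (B,hash)
  {AC}: card=300; try (C,hash)→2000, (C,nl_idx)→2700, (A,merge)→3900, (C,merge)→4100, (A,hash)→5600, (A,nl)→30100 …(+1); best=2000 via (C,hash)
  {ABC}: card=300; try (B,hash)→3020, (C,hash)→3320, (B,merge)→5420, (C,nl_idx)→5820, (C,merge)→8720, (A,hash)→9320 …(+4); best=3020 via (B,hash)

cost=3020; order=A,C,B; methods=hash,hash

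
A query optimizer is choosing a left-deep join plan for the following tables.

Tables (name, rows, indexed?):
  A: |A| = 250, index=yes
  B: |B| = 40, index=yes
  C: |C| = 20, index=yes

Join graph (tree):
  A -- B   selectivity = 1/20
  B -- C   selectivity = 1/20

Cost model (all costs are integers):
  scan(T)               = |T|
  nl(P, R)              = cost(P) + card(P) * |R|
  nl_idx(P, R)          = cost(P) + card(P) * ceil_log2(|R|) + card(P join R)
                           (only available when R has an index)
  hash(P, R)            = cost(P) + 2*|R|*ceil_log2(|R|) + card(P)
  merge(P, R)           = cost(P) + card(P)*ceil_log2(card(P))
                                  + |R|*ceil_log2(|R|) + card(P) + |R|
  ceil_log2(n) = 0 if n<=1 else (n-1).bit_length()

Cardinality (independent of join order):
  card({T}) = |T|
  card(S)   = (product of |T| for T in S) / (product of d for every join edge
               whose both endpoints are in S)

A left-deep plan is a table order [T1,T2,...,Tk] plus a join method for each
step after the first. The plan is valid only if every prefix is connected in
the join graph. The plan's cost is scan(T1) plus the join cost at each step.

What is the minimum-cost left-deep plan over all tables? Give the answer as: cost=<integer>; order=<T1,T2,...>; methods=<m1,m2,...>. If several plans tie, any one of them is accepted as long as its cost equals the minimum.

cost=1000; order=C,B,A; methods=nl_idx,nl_idx

Selinger DP (subsets sized 1..n):
  {A}: scan cost=250, card=250
  {B}: scan cost=40, card=40
  {C}: scan cost=20, card=20
  {AB}: card=500; try (A,nl_idx)→860, (B,hash)→980, (B,nl_idx)→2250, (A,merge)→2570, (B,merge)→2780, (A,hash)→4080 …(+2); best=860 via (A,nl_idx)
  {BC}: card=40; try (B,nl_idx)→180, (C,hash)→280, (C,nl_idx)→280, (B,merge)→420, (C,merge)→440, (B,hash)→520 …(+2); best=180 via (B,nl_idx)
  {ABC}: card=500; try (A,nl_idx)→1000, (C,hash)→1560, (A,merge)→2710, (C,nl_idx)→3860, (A,hash)→4220, (C,merge)→5980 …(+2); best=1000 via (A,nl_idx)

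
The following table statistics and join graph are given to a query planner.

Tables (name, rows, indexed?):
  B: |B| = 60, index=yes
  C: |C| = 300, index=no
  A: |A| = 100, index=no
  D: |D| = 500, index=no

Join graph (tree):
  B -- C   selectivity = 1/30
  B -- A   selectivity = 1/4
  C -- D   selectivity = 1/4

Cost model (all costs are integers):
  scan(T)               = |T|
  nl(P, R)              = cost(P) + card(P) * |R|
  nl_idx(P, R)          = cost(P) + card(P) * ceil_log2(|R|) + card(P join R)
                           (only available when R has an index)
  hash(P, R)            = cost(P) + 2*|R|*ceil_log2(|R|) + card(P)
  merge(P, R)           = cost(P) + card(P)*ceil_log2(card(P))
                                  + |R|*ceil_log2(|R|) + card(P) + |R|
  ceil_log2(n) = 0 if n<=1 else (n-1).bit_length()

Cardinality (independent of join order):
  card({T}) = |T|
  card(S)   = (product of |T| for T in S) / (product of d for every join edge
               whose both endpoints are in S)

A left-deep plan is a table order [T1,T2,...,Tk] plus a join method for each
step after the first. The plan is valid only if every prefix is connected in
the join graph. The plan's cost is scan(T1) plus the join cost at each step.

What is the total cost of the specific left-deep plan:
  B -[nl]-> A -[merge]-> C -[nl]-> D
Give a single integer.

7527060

step 1: scan B: cost=60, card=60
step 2: join A via nl
    card(P join A) = 60*100/(4) = 1500
    cost = 60 + 60*100 = 6060
step 3: join C via merge
    card(P join C) = 1500*300/(30) = 15000
    cost = 6060 + 1500*11 + 300*9 + 1500 + 300 = 27060
step 4: join D via nl
    card(P join D) = 15000*500/(4) = 1875000
    cost = 27060 + 15000*500 = 7527060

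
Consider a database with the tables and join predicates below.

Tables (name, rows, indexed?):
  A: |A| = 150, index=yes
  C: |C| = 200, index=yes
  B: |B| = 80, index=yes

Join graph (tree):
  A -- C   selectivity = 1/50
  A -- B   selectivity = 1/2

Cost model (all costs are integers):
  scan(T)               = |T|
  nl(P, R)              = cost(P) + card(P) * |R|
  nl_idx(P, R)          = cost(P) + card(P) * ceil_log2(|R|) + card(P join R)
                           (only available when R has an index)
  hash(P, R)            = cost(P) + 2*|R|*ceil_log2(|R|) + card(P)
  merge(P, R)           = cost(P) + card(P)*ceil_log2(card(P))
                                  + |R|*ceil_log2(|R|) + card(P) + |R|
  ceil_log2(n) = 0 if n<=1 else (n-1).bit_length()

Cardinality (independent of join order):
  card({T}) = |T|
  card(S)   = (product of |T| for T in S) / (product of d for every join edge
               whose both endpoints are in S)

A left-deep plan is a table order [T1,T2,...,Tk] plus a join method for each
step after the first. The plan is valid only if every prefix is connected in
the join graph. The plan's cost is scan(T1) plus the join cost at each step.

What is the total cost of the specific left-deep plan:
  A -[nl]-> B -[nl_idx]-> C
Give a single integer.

step 1: scan A: cost=150, card=150
step 2: join B via nl
    card(P join B) = 150*80/(2) = 6000
    cost = 150 + 150*80 = 12150
step 3: join C via nl_idx
    card(P join C) = 6000*200/(50) = 24000
    cost = 12150 + 6000*8 + 24000 = 84150

84150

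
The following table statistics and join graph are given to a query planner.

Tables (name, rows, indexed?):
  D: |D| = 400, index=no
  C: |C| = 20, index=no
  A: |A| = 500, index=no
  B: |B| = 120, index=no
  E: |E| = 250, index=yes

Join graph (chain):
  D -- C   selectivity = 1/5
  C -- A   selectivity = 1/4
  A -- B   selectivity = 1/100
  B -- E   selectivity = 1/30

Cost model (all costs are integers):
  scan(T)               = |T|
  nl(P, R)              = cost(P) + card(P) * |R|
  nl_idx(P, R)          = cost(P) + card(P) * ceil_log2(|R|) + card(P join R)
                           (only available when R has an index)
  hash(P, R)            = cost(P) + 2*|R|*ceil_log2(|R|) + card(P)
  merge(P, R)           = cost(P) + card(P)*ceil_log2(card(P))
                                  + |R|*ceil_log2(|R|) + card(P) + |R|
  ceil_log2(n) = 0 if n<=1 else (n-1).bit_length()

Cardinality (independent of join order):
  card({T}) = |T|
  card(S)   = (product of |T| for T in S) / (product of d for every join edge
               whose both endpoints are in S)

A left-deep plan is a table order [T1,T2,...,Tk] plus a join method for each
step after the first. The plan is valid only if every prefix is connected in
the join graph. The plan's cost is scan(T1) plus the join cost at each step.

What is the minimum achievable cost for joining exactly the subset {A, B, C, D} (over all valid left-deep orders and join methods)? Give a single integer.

Selinger DP over subsets of {A,B,C,D}:
  {D}: scan cost=400, card=400
  {C}: scan cost=20, card=20
  {A}: scan cost=500, card=500
  {B}: scan cost=120, card=120
  {CD}: card=1600; try (C,hash)→1000, (D,merge)→4140, (C,merge)→4520, (D,hash)→7240, (D,nl)→8020, (C,nl)→8400; best=1000 via (C,hash)
  {AC}: card=2500; try (C,hash)→1200, (A,merge)→5140, (C,merge)→5620, (A,hash)→9040, (A,nl)→10020, (C,nl)→10500; best=1200 via (C,hash)
  {AB}: card=600; try (B,hash)→2680, (A,merge)→6080, (B,merge)→6460, (A,hash)→9240, (A,nl)→60120, (B,nl)→60500; best=2680 via (B,hash)
  {ACD}: card=200000; try (D,hash)→10900, (A,hash)→11600, (A,merge)→25200, (D,merge)→37700, (A,nl)→801000, (D,nl)→1001200; best=10900 via (D,hash)
  {ABC}: card=3000; try (C,hash)→3480, (B,hash)→5380, (C,merge)→9400, (C,nl)→14680, (B,merge)→34660, (B,nl)→301200; best=3480 via (C,hash)
  {ABCD}: card=240000; try (D,hash)→13680, (D,merge)→46480, (B,hash)→212580, (D,nl)→1203480, (B,merge)→3811860, (B,nl)→24010900; best=13680 via (D,hash)

13680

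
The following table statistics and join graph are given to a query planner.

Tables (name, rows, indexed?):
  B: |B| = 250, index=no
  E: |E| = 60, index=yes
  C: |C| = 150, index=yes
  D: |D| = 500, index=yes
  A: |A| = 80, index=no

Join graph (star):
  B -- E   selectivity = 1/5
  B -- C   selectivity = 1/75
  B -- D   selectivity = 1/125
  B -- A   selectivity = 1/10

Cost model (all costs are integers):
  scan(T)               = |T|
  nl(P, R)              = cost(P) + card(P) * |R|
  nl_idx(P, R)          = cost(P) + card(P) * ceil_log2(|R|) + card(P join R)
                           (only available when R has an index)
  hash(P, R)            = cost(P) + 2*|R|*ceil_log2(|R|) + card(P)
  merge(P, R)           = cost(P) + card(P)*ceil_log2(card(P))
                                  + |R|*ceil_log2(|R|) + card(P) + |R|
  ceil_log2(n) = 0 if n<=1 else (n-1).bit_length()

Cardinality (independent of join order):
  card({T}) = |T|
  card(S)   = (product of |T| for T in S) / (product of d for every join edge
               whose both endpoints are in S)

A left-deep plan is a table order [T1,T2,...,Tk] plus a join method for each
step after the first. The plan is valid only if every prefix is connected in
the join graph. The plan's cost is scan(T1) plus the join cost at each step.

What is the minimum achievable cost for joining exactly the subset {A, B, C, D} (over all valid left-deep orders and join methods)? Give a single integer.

Selinger DP over subsets of {A,B,C,D}:
  {B}: scan cost=250, card=250
  {C}: scan cost=150, card=150
  {D}: scan cost=500, card=500
  {A}: scan cost=80, card=80
  {BC}: card=500; try (C,nl_idx)→2750, (C,hash)→2900, (B,merge)→3750, (C,merge)→3850, (B,hash)→4300, (B,nl)→37650 …(+1); best=2750 via (C,nl_idx)
  {BD}: card=1000; try (D,nl_idx)→3500, (B,hash)→5000, (D,merge)→7500, (B,merge)→7750, (D,hash)→9500, (D,nl)→125250 …(+1); best=3500 via (D,nl_idx)
  {AB}: card=2000; try (A,hash)→1620, (B,merge)→2970, (A,merge)→3140, (B,hash)→4160, (B,nl)→20080, (A,nl)→20250; best=1620 via (A,hash)
  {BCD}: card=2000; try (C,hash)→6900, (D,nl_idx)→9250, (D,hash)→12250, (D,merge)→12750, (C,nl_idx)→13500, (C,merge)→15850 …(+2); best=6900 via (C,hash)
  {ABC}: card=4000; try (A,hash)→4370, (C,hash)→6020, (A,merge)→8390, (C,nl_idx)→21620, (C,merge)→26970, (A,nl)→42750 …(+1); best=4370 via (A,hash)
  {ABD}: card=8000; try (A,hash)→5620, (D,hash)→12620, (A,merge)→15140, (D,nl_idx)→27620, (D,merge)→30620, (A,nl)→83500 …(+1); best=5620 via (A,hash)
  {ABCD}: card=16000; try (A,hash)→10020, (C,hash)→16020, (D,hash)→17370, (A,merge)→31540, (D,nl_idx)→56370, (D,merge)→61370 …(+5); best=10020 via (A,hash)

10020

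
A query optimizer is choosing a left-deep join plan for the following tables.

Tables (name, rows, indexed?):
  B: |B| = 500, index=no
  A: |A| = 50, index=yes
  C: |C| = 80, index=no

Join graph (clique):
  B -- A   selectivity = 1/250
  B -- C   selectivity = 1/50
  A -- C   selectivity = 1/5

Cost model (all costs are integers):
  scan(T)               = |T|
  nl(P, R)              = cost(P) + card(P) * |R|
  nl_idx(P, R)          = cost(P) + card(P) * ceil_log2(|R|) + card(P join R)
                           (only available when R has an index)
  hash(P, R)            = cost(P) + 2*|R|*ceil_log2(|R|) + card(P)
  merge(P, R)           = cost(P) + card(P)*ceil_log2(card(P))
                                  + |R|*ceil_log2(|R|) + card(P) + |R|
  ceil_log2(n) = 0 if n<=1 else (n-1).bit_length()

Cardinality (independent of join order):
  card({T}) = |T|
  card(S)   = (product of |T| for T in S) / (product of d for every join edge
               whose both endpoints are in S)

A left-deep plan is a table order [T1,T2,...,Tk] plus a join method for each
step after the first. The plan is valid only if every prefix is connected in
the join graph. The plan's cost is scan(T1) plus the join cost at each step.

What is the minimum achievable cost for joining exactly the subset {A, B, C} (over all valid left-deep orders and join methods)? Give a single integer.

Selinger DP over subsets of {A,B,C}:
  {B}: scan cost=500, card=500
  {A}: scan cost=50, card=50
  {C}: scan cost=80, card=80
  {AB}: card=100; try (A,hash)→1600, (A,nl_idx)→3600, (B,merge)→5400, (A,merge)→5850, (B,hash)→9100, (B,nl)→25050 …(+1); best=1600 via (A,hash)
  {BC}: card=800; try (C,hash)→2120, (B,merge)→5720, (C,merge)→6140, (B,hash)→9160, (B,nl)→40080, (C,nl)→40500; best=2120 via (C,hash)
  {AC}: card=800; try (A,hash)→760, (C,merge)→1040, (A,merge)→1070, (C,hash)→1220, (A,nl_idx)→1360, (C,nl)→4050 …(+1); best=760 via (A,hash)
  {ABC}: card=32; try (C,hash)→2820, (C,merge)→3040, (A,hash)→3520, (A,nl_idx)→6952, (C,nl)→9600, (B,hash)→10560 …(+4); best=2820 via (C,hash)

2820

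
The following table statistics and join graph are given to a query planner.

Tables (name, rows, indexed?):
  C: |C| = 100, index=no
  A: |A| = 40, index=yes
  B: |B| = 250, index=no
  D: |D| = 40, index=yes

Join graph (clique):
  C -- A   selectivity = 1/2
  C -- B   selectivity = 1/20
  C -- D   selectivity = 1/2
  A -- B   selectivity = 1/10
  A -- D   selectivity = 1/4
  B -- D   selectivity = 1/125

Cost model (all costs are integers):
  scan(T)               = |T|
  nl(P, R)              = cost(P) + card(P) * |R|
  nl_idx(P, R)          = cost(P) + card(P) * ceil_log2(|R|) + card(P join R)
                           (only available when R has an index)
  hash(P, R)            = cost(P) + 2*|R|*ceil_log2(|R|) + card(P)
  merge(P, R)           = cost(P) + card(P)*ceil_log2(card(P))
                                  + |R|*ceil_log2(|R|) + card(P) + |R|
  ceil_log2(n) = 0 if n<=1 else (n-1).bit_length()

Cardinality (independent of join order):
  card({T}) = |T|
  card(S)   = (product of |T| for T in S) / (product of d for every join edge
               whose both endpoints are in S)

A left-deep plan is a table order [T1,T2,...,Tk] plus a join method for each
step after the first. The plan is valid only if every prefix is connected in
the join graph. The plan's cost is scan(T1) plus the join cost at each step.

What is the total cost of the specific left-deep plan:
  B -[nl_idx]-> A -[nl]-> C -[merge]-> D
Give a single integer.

step 1: scan B: cost=250, card=250
step 2: join A via nl_idx
    card(P join A) = 250*40/(10) = 1000
    cost = 250 + 250*6 + 1000 = 2750
step 3: join C via nl
    card(P join C) = 1000*100/(2*20) = 2500
    cost = 2750 + 1000*100 = 102750
step 4: join D via merge
    card(P join D) = 2500*40/(2*4*125) = 100
    cost = 102750 + 2500*12 + 40*6 + 2500 + 40 = 135530

135530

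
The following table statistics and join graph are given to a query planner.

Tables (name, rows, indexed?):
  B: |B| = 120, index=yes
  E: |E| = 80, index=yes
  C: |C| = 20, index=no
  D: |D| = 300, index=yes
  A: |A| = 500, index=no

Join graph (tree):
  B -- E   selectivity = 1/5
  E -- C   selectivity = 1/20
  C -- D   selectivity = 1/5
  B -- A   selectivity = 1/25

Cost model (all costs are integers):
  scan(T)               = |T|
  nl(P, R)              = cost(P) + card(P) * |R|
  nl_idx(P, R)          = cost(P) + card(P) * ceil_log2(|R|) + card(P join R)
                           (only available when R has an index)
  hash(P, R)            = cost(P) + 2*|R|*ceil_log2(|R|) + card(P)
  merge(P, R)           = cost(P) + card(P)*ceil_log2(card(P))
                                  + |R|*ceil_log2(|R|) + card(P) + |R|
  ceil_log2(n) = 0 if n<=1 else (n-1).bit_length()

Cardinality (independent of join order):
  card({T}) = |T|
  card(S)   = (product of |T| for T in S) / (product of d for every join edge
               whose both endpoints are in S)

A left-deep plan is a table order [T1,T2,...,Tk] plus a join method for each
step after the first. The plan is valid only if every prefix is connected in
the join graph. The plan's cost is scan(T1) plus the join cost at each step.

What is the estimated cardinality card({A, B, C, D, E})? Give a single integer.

2304000

Tables in S: A(500), B(120), C(20), D(300), E(80)
Edges inside S: B-E(d=5), E-C(d=20), C-D(d=5), B-A(d=25)
numerator = 500 * 120 * 20 * 300 * 80 = 28800000000
denominator = 5 * 20 * 5 * 25 = 12500
card(S) = 28800000000 / 12500 = 2304000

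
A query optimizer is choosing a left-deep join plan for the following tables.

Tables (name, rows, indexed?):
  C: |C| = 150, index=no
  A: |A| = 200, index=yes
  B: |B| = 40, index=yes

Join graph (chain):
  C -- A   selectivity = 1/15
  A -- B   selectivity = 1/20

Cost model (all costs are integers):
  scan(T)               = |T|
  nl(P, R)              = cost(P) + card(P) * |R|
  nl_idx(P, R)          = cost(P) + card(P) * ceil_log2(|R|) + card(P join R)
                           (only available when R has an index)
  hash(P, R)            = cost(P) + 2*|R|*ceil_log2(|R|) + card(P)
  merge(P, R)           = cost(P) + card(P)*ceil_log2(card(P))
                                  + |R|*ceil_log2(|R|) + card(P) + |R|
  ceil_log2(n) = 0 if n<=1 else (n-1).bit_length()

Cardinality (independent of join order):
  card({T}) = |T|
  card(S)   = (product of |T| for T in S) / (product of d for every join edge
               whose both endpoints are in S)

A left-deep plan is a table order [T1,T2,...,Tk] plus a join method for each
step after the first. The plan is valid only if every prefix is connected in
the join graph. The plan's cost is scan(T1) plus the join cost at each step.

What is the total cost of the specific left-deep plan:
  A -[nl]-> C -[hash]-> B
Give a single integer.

step 1: scan A: cost=200, card=200
step 2: join C via nl
    card(P join C) = 200*150/(15) = 2000
    cost = 200 + 200*150 = 30200
step 3: join B via hash
    card(P join B) = 2000*40/(20) = 4000
    cost = 30200 + 2*40*6 + 2000 = 32680

32680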